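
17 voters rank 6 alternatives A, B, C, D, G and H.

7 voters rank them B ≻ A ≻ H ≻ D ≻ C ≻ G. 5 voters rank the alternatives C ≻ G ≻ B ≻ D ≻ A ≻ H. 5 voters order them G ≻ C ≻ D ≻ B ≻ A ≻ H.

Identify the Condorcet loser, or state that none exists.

H

Head-to-head results (17 voters):
A vs B: 0 to 17, B.
A vs C: 7 for A, 10 for C — C by 10–7.
A vs D: D, 10–7.
A vs G: G, 10–7.
A vs H: A preferred on 7+5+5 = 17 ballots; A wins 17–0.
B–C: C 10–7.
B vs D: B preferred on 7+5 = 12 ballots; B wins 12–5.
B–G: G 10–7.
B vs H: 17 to 0, B.
C vs D: C preferred on 5+5 = 10 ballots; C wins 10–7.
C vs G: C wins 12–5.
C–H: C 10–7.
D vs G: 7 to 10, G.
D vs H: D, 10–7.
G–H: G 10–7.
H loses to every other alternative — it is the Condorcet loser.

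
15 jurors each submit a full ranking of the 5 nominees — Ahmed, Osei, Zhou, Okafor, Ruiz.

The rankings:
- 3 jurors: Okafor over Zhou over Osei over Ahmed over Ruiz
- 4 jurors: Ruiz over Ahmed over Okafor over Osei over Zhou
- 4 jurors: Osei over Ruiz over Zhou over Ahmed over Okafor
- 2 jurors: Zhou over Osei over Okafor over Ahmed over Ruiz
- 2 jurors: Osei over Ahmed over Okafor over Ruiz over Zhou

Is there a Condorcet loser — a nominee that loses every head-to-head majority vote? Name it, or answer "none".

none

Head-to-head results (15 jurors):
Ahmed vs Osei: 4 to 11, Osei.
Ahmed–Zhou: Zhou 9–6.
Ahmed vs Okafor: Ahmed wins 10–5.
Ahmed–Ruiz: Ruiz 8–7.
Osei–Zhou: Osei 10–5.
Osei vs Okafor: Osei wins 8–7.
Osei–Ruiz: Osei 11–4.
Zhou–Okafor: Okafor 9–6.
Zhou vs Ruiz: Zhou is ranked higher on 3+2 = 5 ballots, Ruiz on 10. Ruiz wins 10–5.
Okafor vs Ruiz: Ruiz, 8–7.
Every nominee wins at least one matchup (Ahmed beats Okafor; Osei beats Ahmed; Zhou beats Ahmed; Okafor beats Zhou; Ruiz beats Ahmed), so there is no Condorcet loser.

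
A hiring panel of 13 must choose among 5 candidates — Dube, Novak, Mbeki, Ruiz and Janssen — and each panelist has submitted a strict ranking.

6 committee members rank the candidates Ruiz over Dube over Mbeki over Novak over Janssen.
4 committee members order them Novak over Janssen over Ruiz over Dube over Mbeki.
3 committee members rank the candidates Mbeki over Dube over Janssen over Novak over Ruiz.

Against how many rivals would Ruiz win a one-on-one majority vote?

2

Ruiz against each rival (13 committee members):
Ruiz–Dube: Ruiz 10–3.
Ruiz vs Novak: Novak, 7–6.
Ruiz vs Mbeki: Ruiz preferred on 6+4 = 10 ballots; Ruiz wins 10–3.
Ruiz vs Janssen: Janssen, 7–6.
Ruiz beats Dube, Mbeki; loses to Novak, Janssen — 2 pairwise wins.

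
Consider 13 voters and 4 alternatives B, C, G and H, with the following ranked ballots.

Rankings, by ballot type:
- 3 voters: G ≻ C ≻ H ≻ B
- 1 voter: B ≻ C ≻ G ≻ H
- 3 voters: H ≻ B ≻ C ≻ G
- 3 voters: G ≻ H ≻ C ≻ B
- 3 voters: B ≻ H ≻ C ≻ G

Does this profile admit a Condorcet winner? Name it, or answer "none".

Head-to-head results (13 voters):
B vs C: B, 7–6.
B vs G: B preferred on 1+3+3 = 7 ballots; B wins 7–6.
B vs H: H wins 9–4.
C–G: C 7–6.
C vs H: H, 9–4.
G vs H: 7 to 6, G.
Every alternative loses at least once (B loses to H; C loses to B; G loses to B; H loses to G). The majority relation contains the cycle B beats G beats H beats B, so there is no Condorcet winner.

none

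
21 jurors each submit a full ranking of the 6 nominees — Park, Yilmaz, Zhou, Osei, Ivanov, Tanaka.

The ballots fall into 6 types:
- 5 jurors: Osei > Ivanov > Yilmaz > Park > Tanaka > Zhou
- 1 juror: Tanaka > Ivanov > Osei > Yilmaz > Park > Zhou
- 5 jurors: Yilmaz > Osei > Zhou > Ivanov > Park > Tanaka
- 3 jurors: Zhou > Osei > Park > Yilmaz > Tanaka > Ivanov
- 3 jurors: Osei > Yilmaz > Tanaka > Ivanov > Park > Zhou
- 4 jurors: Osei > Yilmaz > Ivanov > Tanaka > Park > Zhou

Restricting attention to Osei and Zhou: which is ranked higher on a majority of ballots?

Ballots ranking Osei above Zhou: 5 + 1 + 5 + 3 + 4 = 18.
Ballots ranking Zhou above Osei: 21 − 18 = 3.
Osei wins the head-to-head 18–3.

Osei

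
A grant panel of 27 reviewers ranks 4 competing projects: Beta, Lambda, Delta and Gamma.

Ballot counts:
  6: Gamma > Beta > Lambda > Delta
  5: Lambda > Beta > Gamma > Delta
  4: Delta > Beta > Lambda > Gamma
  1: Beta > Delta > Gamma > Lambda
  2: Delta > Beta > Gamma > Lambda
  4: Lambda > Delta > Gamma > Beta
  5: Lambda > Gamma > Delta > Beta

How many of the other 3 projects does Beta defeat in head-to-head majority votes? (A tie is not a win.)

Beta against each rival (27 reviewers):
Beta vs Lambda: 13 to 14, Lambda.
Beta vs Delta: Beta is ranked higher on 6+5+1 = 12 ballots, Delta on 15. Delta wins 15–12.
Beta vs Gamma: Gamma wins 15–12.
Beta beats no one; loses to Lambda, Delta, Gamma — 0 pairwise wins.

0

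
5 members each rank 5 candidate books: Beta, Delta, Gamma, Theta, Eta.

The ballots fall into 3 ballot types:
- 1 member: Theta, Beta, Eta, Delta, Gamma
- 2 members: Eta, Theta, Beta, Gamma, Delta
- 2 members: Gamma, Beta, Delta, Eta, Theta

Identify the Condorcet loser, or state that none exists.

Delta

Pairwise majorities:
Beta vs Delta: 5 to 0, Beta.
Beta vs Gamma: Beta, 3–2.
Beta vs Theta: Beta preferred on 2 ballots; Theta wins 3–2.
Beta vs Eta: 3 to 2, Beta.
Delta vs Gamma: Gamma, 4–1.
Delta–Theta: Theta 3–2.
Delta vs Eta: Eta wins 3–2.
Gamma vs Theta: Theta, 3–2.
Gamma vs Eta: Gamma preferred on 2 ballots; Eta wins 3–2.
Theta vs Eta: Eta wins 4–1.
Only Delta has no wins; Delta is the Condorcet loser.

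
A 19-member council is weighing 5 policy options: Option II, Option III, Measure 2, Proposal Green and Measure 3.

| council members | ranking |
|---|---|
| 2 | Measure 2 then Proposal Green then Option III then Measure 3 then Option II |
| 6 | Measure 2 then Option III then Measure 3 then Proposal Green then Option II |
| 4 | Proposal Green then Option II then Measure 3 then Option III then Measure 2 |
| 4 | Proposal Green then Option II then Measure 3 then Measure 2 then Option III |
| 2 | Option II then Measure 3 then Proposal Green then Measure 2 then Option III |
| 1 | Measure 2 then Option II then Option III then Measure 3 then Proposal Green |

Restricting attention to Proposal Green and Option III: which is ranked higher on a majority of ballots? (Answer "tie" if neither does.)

Ballots ranking Proposal Green above Option III: 2 + 4 + 4 + 2 = 12.
Ballots ranking Option III above Proposal Green: 19 − 12 = 7.
Proposal Green wins the head-to-head 12–7.

Proposal Green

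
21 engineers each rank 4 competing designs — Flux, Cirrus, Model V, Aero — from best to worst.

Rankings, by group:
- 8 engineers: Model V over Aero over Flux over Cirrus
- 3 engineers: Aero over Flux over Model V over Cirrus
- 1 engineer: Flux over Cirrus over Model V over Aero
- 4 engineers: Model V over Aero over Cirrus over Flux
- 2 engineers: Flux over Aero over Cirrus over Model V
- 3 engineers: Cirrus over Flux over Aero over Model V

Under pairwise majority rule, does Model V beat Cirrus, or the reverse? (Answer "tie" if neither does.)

Model V

Ballots ranking Model V above Cirrus: 8 + 3 + 4 = 15.
Ballots ranking Cirrus above Model V: 21 − 15 = 6.
Model V wins the head-to-head 15–6.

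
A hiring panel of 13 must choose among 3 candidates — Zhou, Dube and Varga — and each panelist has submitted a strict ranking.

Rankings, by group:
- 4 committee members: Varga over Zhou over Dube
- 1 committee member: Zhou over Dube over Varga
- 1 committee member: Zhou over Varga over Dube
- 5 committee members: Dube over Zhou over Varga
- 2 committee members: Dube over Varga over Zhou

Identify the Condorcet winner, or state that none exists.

Dube

Check each pair by majority over 13 ballots:
Zhou vs Dube: Zhou preferred on 4+1+1 = 6 ballots; Dube wins 7–6.
Zhou vs Varga: Zhou preferred on 1+1+5 = 7 ballots; Zhou wins 7–6.
Dube vs Varga: 8 to 5, Dube.
Only Dube has no losses; Dube is the Condorcet winner.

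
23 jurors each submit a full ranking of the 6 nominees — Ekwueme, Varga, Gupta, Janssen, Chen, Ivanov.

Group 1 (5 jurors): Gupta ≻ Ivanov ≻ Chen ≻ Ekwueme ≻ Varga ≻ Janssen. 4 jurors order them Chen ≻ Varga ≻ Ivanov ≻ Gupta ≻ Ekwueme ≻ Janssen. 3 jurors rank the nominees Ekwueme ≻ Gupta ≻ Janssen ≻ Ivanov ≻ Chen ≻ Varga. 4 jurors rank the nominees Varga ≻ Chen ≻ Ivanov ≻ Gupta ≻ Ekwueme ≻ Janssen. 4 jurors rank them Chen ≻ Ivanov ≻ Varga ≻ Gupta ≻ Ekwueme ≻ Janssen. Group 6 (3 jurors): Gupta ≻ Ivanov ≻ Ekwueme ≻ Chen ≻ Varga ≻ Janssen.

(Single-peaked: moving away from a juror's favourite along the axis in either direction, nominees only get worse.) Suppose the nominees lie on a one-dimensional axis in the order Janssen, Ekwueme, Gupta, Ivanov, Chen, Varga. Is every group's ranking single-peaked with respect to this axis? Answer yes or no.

Axis positions: Janssen=1, Ekwueme=2, Gupta=3, Ivanov=4, Chen=5, Varga=6.
Group 1 (peak Gupta at position 3): ranking walks positions 3-4-5-2-6-1, expanding outward from the peak — single-peaked.
Group 2 (peak Chen at position 5): ranking walks positions 5-6-4-3-2-1, expanding outward from the peak — single-peaked.
Group 3 (peak Ekwueme at position 2): ranking walks positions 2-3-1-4-5-6, expanding outward from the peak — single-peaked.
Group 4 (peak Varga at position 6): ranking walks positions 6-5-4-3-2-1, expanding outward from the peak — single-peaked.
Group 5 (peak Chen at position 5): ranking walks positions 5-4-6-3-2-1, expanding outward from the peak — single-peaked.
Group 6 (peak Gupta at position 3): ranking walks positions 3-4-2-5-6-1, expanding outward from the peak — single-peaked.
Every ranking is single-peaked on this axis.

yes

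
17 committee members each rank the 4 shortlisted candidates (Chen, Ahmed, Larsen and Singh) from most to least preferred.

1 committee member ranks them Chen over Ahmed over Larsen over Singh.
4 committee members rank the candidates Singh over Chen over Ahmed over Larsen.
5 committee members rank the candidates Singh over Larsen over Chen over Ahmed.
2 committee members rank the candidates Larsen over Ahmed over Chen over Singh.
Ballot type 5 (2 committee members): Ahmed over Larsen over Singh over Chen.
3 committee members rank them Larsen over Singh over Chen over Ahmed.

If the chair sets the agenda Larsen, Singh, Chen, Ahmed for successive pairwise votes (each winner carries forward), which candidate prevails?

Round 1: Larsen vs Singh — 8–9, Singh advances.
Round 2: Singh vs Chen — 14–3, Singh advances.
Round 3: Singh vs Ahmed — 12–5, Singh advances.
The agenda winner is Singh.

Singh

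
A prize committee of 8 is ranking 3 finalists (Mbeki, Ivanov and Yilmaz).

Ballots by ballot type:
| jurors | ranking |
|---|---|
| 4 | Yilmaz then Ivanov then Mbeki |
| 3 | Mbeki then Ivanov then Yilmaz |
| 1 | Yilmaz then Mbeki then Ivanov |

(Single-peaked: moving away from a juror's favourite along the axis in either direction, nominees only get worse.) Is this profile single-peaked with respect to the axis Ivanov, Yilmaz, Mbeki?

Axis positions: Ivanov=1, Yilmaz=2, Mbeki=3.
Ballot type 1 (peak Yilmaz at position 2): ranking walks positions 2-1-3, expanding outward from the peak — single-peaked.
Ballot type 2: ranking walks positions 3-1-2; Ivanov is ranked above Yilmaz even though Yilmaz lies between Ivanov and the peak Mbeki on the axis — preferences dip and rise again. Not single-peaked.
Ballot type 3 (peak Yilmaz at position 2): ranking walks positions 2-3-1, expanding outward from the peak — single-peaked.
Ballot type 2 violates single-peakedness, so the profile is not single-peaked on this axis.

no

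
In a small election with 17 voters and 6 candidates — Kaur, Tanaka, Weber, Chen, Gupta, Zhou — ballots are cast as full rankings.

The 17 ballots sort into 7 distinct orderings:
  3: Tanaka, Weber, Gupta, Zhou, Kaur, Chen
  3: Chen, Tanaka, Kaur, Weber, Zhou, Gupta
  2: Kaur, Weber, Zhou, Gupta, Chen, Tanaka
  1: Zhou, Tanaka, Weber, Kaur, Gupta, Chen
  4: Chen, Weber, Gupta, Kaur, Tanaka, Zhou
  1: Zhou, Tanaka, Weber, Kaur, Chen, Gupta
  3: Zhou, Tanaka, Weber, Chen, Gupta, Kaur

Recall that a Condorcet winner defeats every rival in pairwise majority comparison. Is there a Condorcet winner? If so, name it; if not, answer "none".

Check each pair by majority over 17 ballots:
Kaur vs Tanaka: Tanaka wins 11–6.
Kaur vs Weber: Weber, 12–5.
Kaur vs Chen: 7 to 10, Chen.
Kaur vs Gupta: Gupta, 10–7.
Kaur–Zhou: Kaur 9–8.
Tanaka vs Weber: 11 to 6, Tanaka.
Tanaka vs Chen: 3+1+1+3 = 8 for Tanaka, 9 for Chen — Chen by 9–8.
Tanaka–Gupta: Tanaka 11–6.
Tanaka vs Zhou: Tanaka, 10–7.
Weber vs Chen: Weber preferred on 3+2+1+1+3 = 10 ballots; Weber wins 10–7.
Weber vs Gupta: Weber, 17–0.
Weber vs Zhou: Weber, 12–5.
Chen vs Gupta: 3+4+1+3 = 11 for Chen, 6 for Gupta — Chen by 11–6.
Chen vs Zhou: Zhou, 10–7.
Gupta vs Zhou: Zhou wins 10–7.
Each candidate drops at least one matchup (Kaur loses to Tanaka; Tanaka loses to Chen; Weber loses to Tanaka; Chen loses to Weber; Gupta loses to Tanaka; Zhou loses to Kaur); the cycle Kaur beats Zhou beats Chen beats Kaur rules out a Condorcet winner.

none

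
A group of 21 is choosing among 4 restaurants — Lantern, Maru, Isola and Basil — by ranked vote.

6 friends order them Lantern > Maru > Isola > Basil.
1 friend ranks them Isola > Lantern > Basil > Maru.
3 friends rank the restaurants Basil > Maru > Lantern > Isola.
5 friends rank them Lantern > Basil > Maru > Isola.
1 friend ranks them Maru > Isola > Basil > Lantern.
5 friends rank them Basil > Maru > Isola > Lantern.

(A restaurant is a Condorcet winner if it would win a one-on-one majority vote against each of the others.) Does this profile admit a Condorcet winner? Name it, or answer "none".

Lantern

Check each pair by majority over 21 ballots:
Lantern vs Maru: Lantern wins 12–9.
Lantern vs Isola: 14 to 7, Lantern.
Lantern–Basil: Lantern 12–9.
Maru vs Isola: Maru wins 20–1.
Maru vs Basil: Maru is ranked higher on 6+1 = 7 ballots, Basil on 14. Basil wins 14–7.
Isola vs Basil: Isola is ranked higher on 6+1+1 = 8 ballots, Basil on 13. Basil wins 13–8.
Lantern defeats every rival head-to-head and is the Condorcet winner.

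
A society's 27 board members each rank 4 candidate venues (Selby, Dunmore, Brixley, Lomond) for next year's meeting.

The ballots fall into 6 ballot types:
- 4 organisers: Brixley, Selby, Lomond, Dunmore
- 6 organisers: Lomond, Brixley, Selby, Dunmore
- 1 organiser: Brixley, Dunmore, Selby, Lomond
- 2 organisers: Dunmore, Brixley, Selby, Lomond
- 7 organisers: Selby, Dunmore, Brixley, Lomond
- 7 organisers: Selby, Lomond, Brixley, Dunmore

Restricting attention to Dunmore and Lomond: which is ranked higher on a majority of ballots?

Ballots ranking Dunmore above Lomond: 1 + 2 + 7 = 10.
Ballots ranking Lomond above Dunmore: 27 − 10 = 17.
Lomond wins the head-to-head 17–10.

Lomond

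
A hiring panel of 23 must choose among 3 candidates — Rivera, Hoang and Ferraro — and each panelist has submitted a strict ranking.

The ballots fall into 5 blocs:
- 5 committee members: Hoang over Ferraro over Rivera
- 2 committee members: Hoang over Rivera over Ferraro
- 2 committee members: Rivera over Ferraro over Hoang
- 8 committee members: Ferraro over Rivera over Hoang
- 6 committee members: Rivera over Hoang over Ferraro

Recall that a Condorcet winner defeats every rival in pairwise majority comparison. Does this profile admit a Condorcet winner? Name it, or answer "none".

Check each pair by majority over 23 ballots:
Rivera vs Hoang: Rivera preferred on 2+8+6 = 16 ballots; Rivera wins 16–7.
Rivera vs Ferraro: Ferraro, 13–10.
Hoang–Ferraro: Hoang 13–10.
Every candidate loses at least once (Rivera loses to Ferraro; Hoang loses to Rivera; Ferraro loses to Hoang). The majority relation contains the cycle Rivera > Hoang > Ferraro > Rivera, so there is no Condorcet winner.

none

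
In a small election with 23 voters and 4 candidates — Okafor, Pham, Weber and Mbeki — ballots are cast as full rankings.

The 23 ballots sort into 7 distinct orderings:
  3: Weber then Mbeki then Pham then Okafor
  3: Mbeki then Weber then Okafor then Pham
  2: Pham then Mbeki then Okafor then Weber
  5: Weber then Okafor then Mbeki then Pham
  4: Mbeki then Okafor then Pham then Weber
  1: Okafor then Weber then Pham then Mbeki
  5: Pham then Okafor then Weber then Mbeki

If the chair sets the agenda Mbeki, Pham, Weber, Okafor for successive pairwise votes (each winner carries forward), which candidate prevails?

Round 1: Mbeki vs Pham — 15–8, Mbeki advances.
Round 2: Mbeki vs Weber — 9–14, Weber advances.
Round 3: Weber vs Okafor — 11–12, Okafor advances.
Okafor survives the agenda.

Okafor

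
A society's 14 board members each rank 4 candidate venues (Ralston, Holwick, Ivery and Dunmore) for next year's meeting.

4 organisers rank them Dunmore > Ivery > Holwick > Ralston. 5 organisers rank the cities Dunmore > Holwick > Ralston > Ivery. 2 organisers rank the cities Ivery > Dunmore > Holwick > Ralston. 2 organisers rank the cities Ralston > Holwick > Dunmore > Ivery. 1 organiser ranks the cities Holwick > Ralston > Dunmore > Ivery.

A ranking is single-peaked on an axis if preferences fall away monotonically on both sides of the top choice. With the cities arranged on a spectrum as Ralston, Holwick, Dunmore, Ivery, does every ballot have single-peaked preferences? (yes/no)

yes

Axis positions: Ralston=1, Holwick=2, Dunmore=3, Ivery=4.
Faction 1 (peak Dunmore at position 3): ranking walks positions 3-4-2-1, expanding outward from the peak — single-peaked.
Faction 2 (peak Dunmore at position 3): ranking walks positions 3-2-1-4, expanding outward from the peak — single-peaked.
Faction 3 (peak Ivery at position 4): ranking walks positions 4-3-2-1, expanding outward from the peak — single-peaked.
Faction 4 (peak Ralston at position 1): ranking walks positions 1-2-3-4, expanding outward from the peak — single-peaked.
Faction 5 (peak Holwick at position 2): ranking walks positions 2-1-3-4, expanding outward from the peak — single-peaked.
Every ranking is single-peaked on this axis.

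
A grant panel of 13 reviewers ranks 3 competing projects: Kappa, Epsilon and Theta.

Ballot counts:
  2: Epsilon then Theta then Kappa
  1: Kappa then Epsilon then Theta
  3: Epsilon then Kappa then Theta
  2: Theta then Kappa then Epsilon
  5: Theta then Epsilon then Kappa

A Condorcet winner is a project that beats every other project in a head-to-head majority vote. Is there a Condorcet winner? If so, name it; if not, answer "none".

Theta

Check each pair by majority over 13 ballots:
Kappa vs Epsilon: Epsilon wins 10–3.
Kappa–Theta: Theta 9–4.
Epsilon vs Theta: 2+1+3 = 6 for Epsilon, 7 for Theta — Theta by 7–6.
Theta wins every pairwise contest, so Theta is the Condorcet winner.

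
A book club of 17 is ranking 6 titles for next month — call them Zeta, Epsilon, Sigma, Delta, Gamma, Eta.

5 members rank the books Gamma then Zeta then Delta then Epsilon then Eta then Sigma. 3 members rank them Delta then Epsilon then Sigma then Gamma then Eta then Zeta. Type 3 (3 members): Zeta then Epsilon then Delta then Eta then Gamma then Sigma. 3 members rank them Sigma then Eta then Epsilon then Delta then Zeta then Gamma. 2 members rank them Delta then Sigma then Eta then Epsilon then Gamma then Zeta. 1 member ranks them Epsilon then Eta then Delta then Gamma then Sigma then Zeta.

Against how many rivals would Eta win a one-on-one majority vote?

Eta against each rival (17 members):
Eta vs Zeta: Eta, 9–8.
Eta vs Epsilon: 5 to 12, Epsilon.
Eta vs Sigma: Eta, 9–8.
Eta vs Delta: Delta wins 13–4.
Eta vs Gamma: Eta is ranked higher on 3+3+2+1 = 9 ballots, Gamma on 8. Eta wins 9–8.
Eta beats Zeta, Sigma, Gamma; loses to Epsilon, Delta — 3 pairwise wins.

3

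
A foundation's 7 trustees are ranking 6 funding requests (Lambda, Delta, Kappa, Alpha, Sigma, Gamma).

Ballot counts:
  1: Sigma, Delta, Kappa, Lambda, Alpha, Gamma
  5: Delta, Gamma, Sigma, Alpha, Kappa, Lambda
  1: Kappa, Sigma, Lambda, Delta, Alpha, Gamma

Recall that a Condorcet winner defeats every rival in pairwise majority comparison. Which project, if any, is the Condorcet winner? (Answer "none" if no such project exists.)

Pairwise majorities:
Lambda vs Delta: Delta wins 6–1.
Lambda–Kappa: Kappa 7–0.
Lambda vs Alpha: Alpha, 5–2.
Lambda–Sigma: Sigma 7–0.
Lambda vs Gamma: Gamma wins 5–2.
Delta vs Kappa: Delta, 6–1.
Delta vs Alpha: Delta, 7–0.
Delta vs Sigma: Delta, 5–2.
Delta–Gamma: Delta 7–0.
Kappa vs Alpha: Alpha wins 5–2.
Kappa–Sigma: Sigma 6–1.
Kappa vs Gamma: Gamma wins 5–2.
Alpha–Sigma: Sigma 7–0.
Alpha vs Gamma: Gamma, 5–2.
Sigma vs Gamma: Gamma, 5–2.
Delta wins every pairwise contest, so Delta is the Condorcet winner.

Delta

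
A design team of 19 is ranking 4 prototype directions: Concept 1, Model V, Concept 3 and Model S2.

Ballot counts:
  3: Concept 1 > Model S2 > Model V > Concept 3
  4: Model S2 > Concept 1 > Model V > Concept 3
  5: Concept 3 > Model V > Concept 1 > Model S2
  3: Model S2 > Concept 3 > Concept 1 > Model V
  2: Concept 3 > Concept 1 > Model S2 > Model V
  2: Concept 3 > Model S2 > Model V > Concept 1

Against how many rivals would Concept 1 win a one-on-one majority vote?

2

Concept 1 against each rival (19 engineers):
Concept 1 vs Model V: 12 to 7, Concept 1.
Concept 1 vs Concept 3: Concept 3 wins 12–7.
Concept 1 vs Model S2: Concept 1 wins 10–9.
Concept 1 beats Model V, Model S2; loses to Concept 3 — 2 pairwise wins.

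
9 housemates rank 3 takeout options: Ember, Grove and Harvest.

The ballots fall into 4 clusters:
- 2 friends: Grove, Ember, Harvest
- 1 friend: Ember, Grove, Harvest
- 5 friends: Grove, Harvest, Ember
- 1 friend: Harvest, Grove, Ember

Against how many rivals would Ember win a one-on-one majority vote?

Ember against each rival (9 friends):
Ember–Grove: Grove 8–1.
Ember–Harvest: Harvest 6–3.
Ember beats no one; loses to Grove, Harvest — 0 pairwise wins.

0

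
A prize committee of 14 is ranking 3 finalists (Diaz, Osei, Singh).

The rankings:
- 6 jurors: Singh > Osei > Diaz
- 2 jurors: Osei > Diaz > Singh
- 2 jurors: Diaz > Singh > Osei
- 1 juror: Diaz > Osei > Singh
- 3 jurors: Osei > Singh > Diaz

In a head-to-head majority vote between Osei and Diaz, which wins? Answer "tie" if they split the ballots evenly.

Osei

Ballots ranking Osei above Diaz: 6 + 2 + 3 = 11.
Ballots ranking Diaz above Osei: 14 − 11 = 3.
Osei wins the head-to-head 11–3.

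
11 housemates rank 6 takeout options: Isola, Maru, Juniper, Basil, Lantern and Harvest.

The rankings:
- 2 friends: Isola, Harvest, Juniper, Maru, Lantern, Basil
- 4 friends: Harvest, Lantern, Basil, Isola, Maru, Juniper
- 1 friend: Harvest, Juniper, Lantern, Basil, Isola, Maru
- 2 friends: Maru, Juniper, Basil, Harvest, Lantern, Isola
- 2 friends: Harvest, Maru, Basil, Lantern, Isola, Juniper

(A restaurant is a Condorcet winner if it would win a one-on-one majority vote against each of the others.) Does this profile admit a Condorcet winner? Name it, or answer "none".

Pairwise majorities:
Isola vs Maru: Isola preferred on 2+4+1 = 7 ballots; Isola wins 7–4.
Isola vs Juniper: 2+4+2 = 8 for Isola, 3 for Juniper — Isola by 8–3.
Isola vs Basil: Isola is ranked higher on 2 ballots, Basil on 9. Basil wins 9–2.
Isola vs Lantern: Isola preferred on 2 ballots; Lantern wins 9–2.
Isola vs Harvest: 2 to 9, Harvest.
Maru vs Juniper: 8 to 3, Maru.
Maru vs Basil: Maru preferred on 2+2+2 = 6 ballots; Maru wins 6–5.
Maru vs Lantern: Maru preferred on 2+2+2 = 6 ballots; Maru wins 6–5.
Maru vs Harvest: Maru preferred on 2 ballots; Harvest wins 9–2.
Juniper vs Basil: 5 to 6, Basil.
Juniper vs Lantern: Juniper is ranked higher on 2+1+2 = 5 ballots, Lantern on 6. Lantern wins 6–5.
Juniper vs Harvest: Juniper is ranked higher on 2 ballots, Harvest on 9. Harvest wins 9–2.
Basil vs Lantern: Basil preferred on 2+2 = 4 ballots; Lantern wins 7–4.
Basil vs Harvest: 2 to 9, Harvest.
Lantern vs Harvest: Lantern preferred on 0 ballots; Harvest wins 11–0.
Harvest defeats every rival head-to-head and is the Condorcet winner.

Harvest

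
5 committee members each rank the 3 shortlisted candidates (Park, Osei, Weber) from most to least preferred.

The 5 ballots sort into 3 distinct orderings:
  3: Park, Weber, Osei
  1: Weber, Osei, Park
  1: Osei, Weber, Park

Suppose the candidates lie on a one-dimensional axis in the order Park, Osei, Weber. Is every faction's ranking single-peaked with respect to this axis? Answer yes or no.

Axis positions: Park=1, Osei=2, Weber=3.
Faction 1: ranking walks positions 1-3-2; Weber is ranked above Osei even though Osei lies between Weber and the peak Park on the axis — preferences dip and rise again. Not single-peaked.
Faction 2 (peak Weber at position 3): ranking walks positions 3-2-1, expanding outward from the peak — single-peaked.
Faction 3 (peak Osei at position 2): ranking walks positions 2-3-1, expanding outward from the peak — single-peaked.
Faction 1 violates single-peakedness, so the profile is not single-peaked on this axis.

no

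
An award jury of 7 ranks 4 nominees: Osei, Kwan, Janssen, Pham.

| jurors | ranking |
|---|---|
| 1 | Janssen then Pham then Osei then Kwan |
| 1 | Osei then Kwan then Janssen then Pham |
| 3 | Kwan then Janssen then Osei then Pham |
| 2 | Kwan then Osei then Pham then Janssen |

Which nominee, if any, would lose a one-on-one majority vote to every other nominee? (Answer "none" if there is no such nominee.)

Pham

Head-to-head results (7 jurors):
Osei vs Kwan: Osei is ranked higher on 1+1 = 2 ballots, Kwan on 5. Kwan wins 5–2.
Osei vs Janssen: 1+2 = 3 for Osei, 4 for Janssen — Janssen by 4–3.
Osei vs Pham: Osei, 6–1.
Kwan–Janssen: Kwan 6–1.
Kwan–Pham: Kwan 6–1.
Janssen vs Pham: 1+1+3 = 5 for Janssen, 2 for Pham — Janssen by 5–2.
Only Pham has no wins; Pham is the Condorcet loser.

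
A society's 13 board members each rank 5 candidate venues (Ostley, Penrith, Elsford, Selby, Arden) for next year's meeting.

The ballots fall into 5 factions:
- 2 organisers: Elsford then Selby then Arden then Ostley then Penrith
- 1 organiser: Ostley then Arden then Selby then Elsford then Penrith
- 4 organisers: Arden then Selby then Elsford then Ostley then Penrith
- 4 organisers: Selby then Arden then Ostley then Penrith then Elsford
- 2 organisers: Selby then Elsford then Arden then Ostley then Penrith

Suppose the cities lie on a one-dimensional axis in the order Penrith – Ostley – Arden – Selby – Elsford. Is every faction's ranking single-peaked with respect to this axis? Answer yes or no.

Axis positions: Penrith=1, Ostley=2, Arden=3, Selby=4, Elsford=5.
Faction 1 (peak Elsford at position 5): ranking walks positions 5-4-3-2-1, expanding outward from the peak — single-peaked.
Faction 2 (peak Ostley at position 2): ranking walks positions 2-3-4-5-1, expanding outward from the peak — single-peaked.
Faction 3 (peak Arden at position 3): ranking walks positions 3-4-5-2-1, expanding outward from the peak — single-peaked.
Faction 4 (peak Selby at position 4): ranking walks positions 4-3-2-1-5, expanding outward from the peak — single-peaked.
Faction 5 (peak Selby at position 4): ranking walks positions 4-5-3-2-1, expanding outward from the peak — single-peaked.
Every ranking is single-peaked on this axis.

yes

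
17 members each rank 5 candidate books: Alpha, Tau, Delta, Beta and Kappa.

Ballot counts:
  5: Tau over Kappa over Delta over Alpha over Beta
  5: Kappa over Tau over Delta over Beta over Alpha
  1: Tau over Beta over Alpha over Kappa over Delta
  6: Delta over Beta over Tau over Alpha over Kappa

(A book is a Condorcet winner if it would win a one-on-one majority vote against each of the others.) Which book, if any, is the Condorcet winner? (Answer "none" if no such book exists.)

Tau

Check each pair by majority over 17 ballots:
Alpha vs Tau: Alpha preferred on 0 ballots; Tau wins 17–0.
Alpha vs Delta: Delta wins 16–1.
Alpha vs Beta: Beta wins 12–5.
Alpha vs Kappa: Kappa wins 10–7.
Tau vs Delta: Tau wins 11–6.
Tau vs Beta: Tau, 11–6.
Tau vs Kappa: 12 to 5, Tau.
Delta vs Beta: Delta preferred on 5+5+6 = 16 ballots; Delta wins 16–1.
Delta vs Kappa: Kappa wins 11–6.
Beta–Kappa: Kappa 10–7.
Tau defeats every rival head-to-head and is the Condorcet winner.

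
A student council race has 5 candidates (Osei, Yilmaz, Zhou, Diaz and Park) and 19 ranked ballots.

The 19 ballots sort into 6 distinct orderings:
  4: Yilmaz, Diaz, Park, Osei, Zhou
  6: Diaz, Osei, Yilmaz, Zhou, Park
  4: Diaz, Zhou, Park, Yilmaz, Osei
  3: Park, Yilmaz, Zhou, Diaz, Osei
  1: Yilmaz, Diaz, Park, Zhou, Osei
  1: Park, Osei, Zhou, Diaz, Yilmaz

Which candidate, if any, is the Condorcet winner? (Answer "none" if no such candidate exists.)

Head-to-head results (19 voters):
Osei vs Yilmaz: Yilmaz wins 12–7.
Osei vs Zhou: Osei, 11–8.
Osei vs Diaz: Osei preferred on 1 ballot; Diaz wins 18–1.
Osei vs Park: 6 to 13, Park.
Yilmaz vs Zhou: Yilmaz wins 14–5.
Yilmaz vs Diaz: Yilmaz is ranked higher on 4+3+1 = 8 ballots, Diaz on 11. Diaz wins 11–8.
Yilmaz vs Park: 11 to 8, Yilmaz.
Zhou vs Diaz: Zhou is ranked higher on 3+1 = 4 ballots, Diaz on 15. Diaz wins 15–4.
Zhou vs Park: Zhou is ranked higher on 6+4 = 10 ballots, Park on 9. Zhou wins 10–9.
Diaz vs Park: Diaz is ranked higher on 4+6+4+1 = 15 ballots, Park on 4. Diaz wins 15–4.
Diaz wins every pairwise contest, so Diaz is the Condorcet winner.

Diaz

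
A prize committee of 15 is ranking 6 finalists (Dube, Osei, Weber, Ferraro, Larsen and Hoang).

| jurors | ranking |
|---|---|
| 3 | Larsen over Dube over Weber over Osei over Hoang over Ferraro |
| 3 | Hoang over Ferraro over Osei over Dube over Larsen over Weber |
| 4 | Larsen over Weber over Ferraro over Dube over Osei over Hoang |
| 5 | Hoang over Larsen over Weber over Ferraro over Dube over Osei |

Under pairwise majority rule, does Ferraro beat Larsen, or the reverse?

Ballots ranking Ferraro above Larsen: 3.
Ballots ranking Larsen above Ferraro: 15 − 3 = 12.
Larsen wins the head-to-head 12–3.

Larsen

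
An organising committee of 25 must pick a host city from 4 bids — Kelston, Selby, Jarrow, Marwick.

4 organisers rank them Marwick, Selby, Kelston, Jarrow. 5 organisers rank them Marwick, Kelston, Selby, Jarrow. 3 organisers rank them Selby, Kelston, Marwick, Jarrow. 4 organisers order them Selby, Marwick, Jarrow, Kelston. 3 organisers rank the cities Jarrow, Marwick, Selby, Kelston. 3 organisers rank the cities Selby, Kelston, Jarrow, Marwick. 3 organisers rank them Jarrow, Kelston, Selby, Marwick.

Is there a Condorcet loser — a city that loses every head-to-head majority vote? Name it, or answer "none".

Head-to-head results (25 organisers):
Kelston–Selby: Selby 17–8.
Kelston vs Jarrow: Kelston wins 15–10.
Kelston–Marwick: Marwick 16–9.
Selby vs Jarrow: Selby is ranked higher on 4+5+3+4+3 = 19 ballots, Jarrow on 6. Selby wins 19–6.
Selby vs Marwick: Selby is ranked higher on 3+4+3+3 = 13 ballots, Marwick on 12. Selby wins 13–12.
Jarrow–Marwick: Marwick 16–9.
Jarrow is beaten in every head-to-head and is the Condorcet loser.

Jarrow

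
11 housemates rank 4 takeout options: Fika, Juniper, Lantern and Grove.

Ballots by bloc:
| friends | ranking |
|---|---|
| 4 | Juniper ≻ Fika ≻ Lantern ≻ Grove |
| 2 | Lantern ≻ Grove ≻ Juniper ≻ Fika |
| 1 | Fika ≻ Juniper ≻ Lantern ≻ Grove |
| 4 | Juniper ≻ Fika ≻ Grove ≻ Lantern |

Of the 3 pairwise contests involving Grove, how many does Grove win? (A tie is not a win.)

Grove against each rival (11 friends):
Grove vs Fika: 2 for Grove, 9 for Fika — Fika by 9–2.
Grove vs Juniper: Grove preferred on 2 ballots; Juniper wins 9–2.
Grove vs Lantern: 4 for Grove, 7 for Lantern — Lantern by 7–4.
Grove beats no one; loses to Fika, Juniper, Lantern — 0 pairwise wins.

0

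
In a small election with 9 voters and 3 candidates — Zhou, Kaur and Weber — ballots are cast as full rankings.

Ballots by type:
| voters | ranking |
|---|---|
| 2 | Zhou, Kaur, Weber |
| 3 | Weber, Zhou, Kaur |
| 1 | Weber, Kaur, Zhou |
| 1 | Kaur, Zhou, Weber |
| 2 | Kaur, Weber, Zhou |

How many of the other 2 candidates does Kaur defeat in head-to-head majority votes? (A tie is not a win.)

1

Kaur against each rival (9 voters):
Kaur vs Zhou: Zhou, 5–4.
Kaur vs Weber: Kaur wins 5–4.
Kaur beats Weber; loses to Zhou — 1 pairwise win.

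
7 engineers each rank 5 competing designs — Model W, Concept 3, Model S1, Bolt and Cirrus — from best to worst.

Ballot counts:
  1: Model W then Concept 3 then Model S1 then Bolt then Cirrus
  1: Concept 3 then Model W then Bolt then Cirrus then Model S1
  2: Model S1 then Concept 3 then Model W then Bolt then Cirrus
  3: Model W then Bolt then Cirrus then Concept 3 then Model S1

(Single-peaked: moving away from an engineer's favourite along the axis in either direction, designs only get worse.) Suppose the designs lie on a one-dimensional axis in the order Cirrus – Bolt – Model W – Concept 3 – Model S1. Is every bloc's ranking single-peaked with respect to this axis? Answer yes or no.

Axis positions: Cirrus=1, Bolt=2, Model W=3, Concept 3=4, Model S1=5.
Bloc 1 (peak Model W at position 3): ranking walks positions 3-4-5-2-1, expanding outward from the peak — single-peaked.
Bloc 2 (peak Concept 3 at position 4): ranking walks positions 4-3-2-1-5, expanding outward from the peak — single-peaked.
Bloc 3 (peak Model S1 at position 5): ranking walks positions 5-4-3-2-1, expanding outward from the peak — single-peaked.
Bloc 4 (peak Model W at position 3): ranking walks positions 3-2-1-4-5, expanding outward from the peak — single-peaked.
Every ranking is single-peaked on this axis.

yes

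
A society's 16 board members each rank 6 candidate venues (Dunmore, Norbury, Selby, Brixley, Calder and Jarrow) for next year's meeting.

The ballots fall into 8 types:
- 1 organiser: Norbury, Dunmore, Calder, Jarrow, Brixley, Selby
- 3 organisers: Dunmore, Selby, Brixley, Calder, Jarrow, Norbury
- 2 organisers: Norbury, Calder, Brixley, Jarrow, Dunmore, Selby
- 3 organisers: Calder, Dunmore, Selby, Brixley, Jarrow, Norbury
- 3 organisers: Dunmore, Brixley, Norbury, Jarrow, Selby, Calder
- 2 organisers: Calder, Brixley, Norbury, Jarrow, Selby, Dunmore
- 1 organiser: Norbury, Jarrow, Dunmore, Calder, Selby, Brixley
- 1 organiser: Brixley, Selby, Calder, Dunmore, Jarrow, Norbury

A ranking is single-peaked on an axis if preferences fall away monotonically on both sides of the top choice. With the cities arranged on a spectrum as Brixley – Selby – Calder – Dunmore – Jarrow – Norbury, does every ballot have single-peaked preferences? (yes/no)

no

Axis positions: Brixley=1, Selby=2, Calder=3, Dunmore=4, Jarrow=5, Norbury=6.
Type 1: ranking walks positions 6-4-3-5-1-2; Dunmore is ranked above Jarrow even though Jarrow lies between Dunmore and the peak Norbury on the axis — preferences dip and rise again. Not single-peaked.
Type 2: ranking walks positions 4-2-1-3-5-6; Selby is ranked above Calder even though Calder lies between Selby and the peak Dunmore on the axis — preferences dip and rise again. Not single-peaked.
Type 3: ranking walks positions 6-3-1-5-4-2; Calder is ranked above Jarrow even though Jarrow lies between Calder and the peak Norbury on the axis — preferences dip and rise again. Not single-peaked.
Type 4 (peak Calder at position 3): ranking walks positions 3-4-2-1-5-6, expanding outward from the peak — single-peaked.
Type 5: ranking walks positions 4-1-6-5-2-3; Brixley is ranked above Calder even though Calder lies between Brixley and the peak Dunmore on the axis — preferences dip and rise again. Not single-peaked.
Type 6: ranking walks positions 3-1-6-5-2-4; Brixley is ranked above Selby even though Selby lies between Brixley and the peak Calder on the axis — preferences dip and rise again. Not single-peaked.
Type 7 (peak Norbury at position 6): ranking walks positions 6-5-4-3-2-1, expanding outward from the peak — single-peaked.
Type 8 (peak Brixley at position 1): ranking walks positions 1-2-3-4-5-6, expanding outward from the peak — single-peaked.
Type 1 violates single-peakedness, so the profile is not single-peaked on this axis.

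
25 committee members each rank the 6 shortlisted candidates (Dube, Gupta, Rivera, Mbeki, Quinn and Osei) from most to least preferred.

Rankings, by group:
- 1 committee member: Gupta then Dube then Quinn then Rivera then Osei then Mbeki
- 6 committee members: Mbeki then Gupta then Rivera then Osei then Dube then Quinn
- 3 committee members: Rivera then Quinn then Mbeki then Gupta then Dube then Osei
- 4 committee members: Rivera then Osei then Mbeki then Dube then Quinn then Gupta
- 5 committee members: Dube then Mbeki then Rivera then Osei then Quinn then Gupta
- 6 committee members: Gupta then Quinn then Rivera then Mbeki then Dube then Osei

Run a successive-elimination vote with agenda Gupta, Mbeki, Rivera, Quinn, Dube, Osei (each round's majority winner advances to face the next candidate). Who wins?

Round 1: Gupta vs Mbeki — 7–18, Mbeki advances.
Round 2: Mbeki vs Rivera — 11–14, Rivera advances.
Round 3: Rivera vs Quinn — 18–7, Rivera advances.
Round 4: Rivera vs Dube — 19–6, Rivera advances.
Round 5: Rivera vs Osei — 25–0, Rivera advances.
Rivera survives the agenda.

Rivera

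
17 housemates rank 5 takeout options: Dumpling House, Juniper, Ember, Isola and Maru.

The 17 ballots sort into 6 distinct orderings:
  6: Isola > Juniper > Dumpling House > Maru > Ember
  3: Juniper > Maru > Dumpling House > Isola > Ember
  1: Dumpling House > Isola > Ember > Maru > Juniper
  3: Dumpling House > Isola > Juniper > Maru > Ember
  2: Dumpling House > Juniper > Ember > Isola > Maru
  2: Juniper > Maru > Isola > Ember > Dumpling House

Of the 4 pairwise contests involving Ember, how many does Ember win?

0

Ember against each rival (17 friends):
Ember–Dumpling House: Dumpling House 15–2.
Ember–Juniper: Juniper 16–1.
Ember vs Isola: 2 for Ember, 15 for Isola — Isola by 15–2.
Ember–Maru: Maru 14–3.
Ember beats no one; loses to Dumpling House, Juniper, Isola, Maru — 0 pairwise wins.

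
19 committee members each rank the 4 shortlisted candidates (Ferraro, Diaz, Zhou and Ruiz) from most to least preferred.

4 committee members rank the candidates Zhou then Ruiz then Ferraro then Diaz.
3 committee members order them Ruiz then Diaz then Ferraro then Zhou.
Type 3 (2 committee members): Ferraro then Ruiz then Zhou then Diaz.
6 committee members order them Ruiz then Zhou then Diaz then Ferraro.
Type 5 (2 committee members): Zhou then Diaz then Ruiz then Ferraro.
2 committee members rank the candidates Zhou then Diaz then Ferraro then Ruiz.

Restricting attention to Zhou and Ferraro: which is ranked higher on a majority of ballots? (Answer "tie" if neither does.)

Zhou

Ballots ranking Zhou above Ferraro: 4 + 6 + 2 + 2 = 14.
Ballots ranking Ferraro above Zhou: 19 − 14 = 5.
Zhou wins the head-to-head 14–5.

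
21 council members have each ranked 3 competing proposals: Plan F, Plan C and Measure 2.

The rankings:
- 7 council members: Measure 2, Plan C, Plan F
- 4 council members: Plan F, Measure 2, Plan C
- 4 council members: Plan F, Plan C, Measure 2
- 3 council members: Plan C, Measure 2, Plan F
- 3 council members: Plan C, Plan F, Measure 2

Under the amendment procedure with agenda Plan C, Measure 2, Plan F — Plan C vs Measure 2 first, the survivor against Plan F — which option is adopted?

Round 1: Plan C vs Measure 2 — 10–11, Measure 2 advances.
Round 2: Measure 2 vs Plan F — 10–11, Plan F advances.
Plan F survives the agenda.

Plan F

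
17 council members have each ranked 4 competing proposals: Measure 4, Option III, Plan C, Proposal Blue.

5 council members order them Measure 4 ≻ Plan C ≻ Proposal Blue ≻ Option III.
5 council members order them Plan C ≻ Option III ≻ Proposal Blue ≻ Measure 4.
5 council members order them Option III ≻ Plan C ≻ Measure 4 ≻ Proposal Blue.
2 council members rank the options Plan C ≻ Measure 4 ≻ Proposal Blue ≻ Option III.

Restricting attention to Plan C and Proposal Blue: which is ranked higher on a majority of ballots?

Plan C

Ballots ranking Plan C above Proposal Blue: 5 + 5 + 5 + 2 = 17.
Ballots ranking Proposal Blue above Plan C: 17 − 17 = 0.
Plan C wins the head-to-head 17–0.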